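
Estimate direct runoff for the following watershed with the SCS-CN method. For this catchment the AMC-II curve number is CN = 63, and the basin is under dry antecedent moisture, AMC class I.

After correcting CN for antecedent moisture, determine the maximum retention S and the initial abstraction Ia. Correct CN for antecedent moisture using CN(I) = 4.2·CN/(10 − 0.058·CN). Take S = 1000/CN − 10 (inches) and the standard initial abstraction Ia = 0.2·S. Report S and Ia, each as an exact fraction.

Adjust CN=63 to AMC I: 4.2·63/(10 − 0.058·63) → (1323/5) ÷ (3173/500) = 132300/3173 ≈ 41.696
S = 1000/(132300/3173) − 10 = 18500/1323 in ≈ 13.983 in
Initial abstraction Ia = S/5 = (18500/1323)/5 = 3700/1323 ≈ 2.797 in

S = 18500/1323 in ≈ 13.983 in; Ia = 3700/1323 in ≈ 2.797 in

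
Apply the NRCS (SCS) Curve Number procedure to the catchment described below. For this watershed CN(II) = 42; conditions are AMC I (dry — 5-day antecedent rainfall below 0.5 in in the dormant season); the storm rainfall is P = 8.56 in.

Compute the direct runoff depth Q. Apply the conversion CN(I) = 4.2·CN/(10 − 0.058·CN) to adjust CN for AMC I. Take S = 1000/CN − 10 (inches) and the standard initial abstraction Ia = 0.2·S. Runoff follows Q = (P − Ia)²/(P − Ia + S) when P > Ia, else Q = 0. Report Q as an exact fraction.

Q = 239235938/2118861675 in ≈ 0.113 in

CN(I) from CN(II)=42: (4.2·42)/(10 − 0.058·42) = 44100/1891 ≈ 23.321
S = 1000/(44100/1891) − 10 = 14500/441 in ≈ 32.880 in
Ia = 0.2S: 0.2·32.880 = 6.576 in (exactly 2900/441)
P − Ia = 8.560 − 6.576 = 21874/11025 ≈ 1.984 in (> 0, runoff occurs)
Runoff Q = (P−Ia)²/(P−Ia+S) = (1.984)²/(1.984+32.880) = 239235938/2118861675 ≈ 0.113 in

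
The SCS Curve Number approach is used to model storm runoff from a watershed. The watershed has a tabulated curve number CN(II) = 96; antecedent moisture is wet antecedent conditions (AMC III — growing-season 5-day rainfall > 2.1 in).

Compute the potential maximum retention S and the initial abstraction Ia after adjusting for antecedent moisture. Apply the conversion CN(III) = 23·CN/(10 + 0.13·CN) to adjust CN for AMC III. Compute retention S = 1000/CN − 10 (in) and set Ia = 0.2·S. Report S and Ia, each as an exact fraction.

S = 25/138 in ≈ 0.181 in; Ia = 5/138 in ≈ 0.036 in

Adjust CN=96 to AMC III: 23·96/(10 + 0.13·96) → 2208 ÷ (562/25) = 27600/281 ≈ 98.221
S = 1000/(27600/281) − 10 = 25/138 in ≈ 0.181 in
Ia = 0.2S: 0.2·0.181 = 0.036 in (exactly 5/138)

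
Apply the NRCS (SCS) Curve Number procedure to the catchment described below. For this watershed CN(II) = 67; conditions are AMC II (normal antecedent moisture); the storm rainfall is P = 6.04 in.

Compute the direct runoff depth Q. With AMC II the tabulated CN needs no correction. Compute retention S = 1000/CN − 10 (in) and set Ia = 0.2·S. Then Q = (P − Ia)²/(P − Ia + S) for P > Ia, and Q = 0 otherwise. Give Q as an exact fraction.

Q = 71690089/28000975 in ≈ 2.560 in

CN(II) = 67; AMC II needs no correction.
S = 1000/67 − 10 = 330/67 in ≈ 4.925 in
Initial abstraction Ia = S/5 = (330/67)/5 = 66/67 ≈ 0.985 in
Excess rainfall: 6.040 − 0.985 = 5.055 in; P > Ia so Q > 0
Runoff Q = (P−Ia)²/(P−Ia+S) = (5.055)²/(5.055+4.925) = 71690089/28000975 ≈ 2.560 in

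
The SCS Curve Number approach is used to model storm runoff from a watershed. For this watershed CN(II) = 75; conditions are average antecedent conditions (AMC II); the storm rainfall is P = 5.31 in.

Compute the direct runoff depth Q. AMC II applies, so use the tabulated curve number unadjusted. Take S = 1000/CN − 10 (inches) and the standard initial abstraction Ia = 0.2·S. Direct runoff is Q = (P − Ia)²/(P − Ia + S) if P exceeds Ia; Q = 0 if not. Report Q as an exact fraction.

Average conditions: CN = 75 (no AMC adjustment).
S = 1000/75 − 10 = 10/3 in ≈ 3.333 in
Initial abstraction Ia = S/5 = (10/3)/5 = 2/3 ≈ 0.667 in
Since P=5.310 > Ia=0.667: effective rainfall P−Ia = 1393/300 in
Q: (1393/300)² ÷ (2393/300) = 1940449/717900 in (≈ 2.703 in)

Q = 1940449/717900 in ≈ 2.703 in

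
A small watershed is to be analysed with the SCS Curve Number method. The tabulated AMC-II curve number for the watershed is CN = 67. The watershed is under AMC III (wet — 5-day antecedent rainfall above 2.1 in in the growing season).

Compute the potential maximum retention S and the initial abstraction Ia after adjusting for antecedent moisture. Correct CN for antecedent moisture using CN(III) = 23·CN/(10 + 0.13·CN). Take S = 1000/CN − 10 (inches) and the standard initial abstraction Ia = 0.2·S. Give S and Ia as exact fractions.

S = 3300/1541 in ≈ 2.141 in; Ia = 660/1541 in ≈ 0.428 in

CN(III) from CN(II)=67: (23·67)/(10 + 0.13·67) = 154100/1871 ≈ 82.362
S = 1000/(154100/1871) − 10 = 3300/1541 in ≈ 2.141 in
Initial abstraction Ia = S/5 = (3300/1541)/5 = 660/1541 ≈ 0.428 in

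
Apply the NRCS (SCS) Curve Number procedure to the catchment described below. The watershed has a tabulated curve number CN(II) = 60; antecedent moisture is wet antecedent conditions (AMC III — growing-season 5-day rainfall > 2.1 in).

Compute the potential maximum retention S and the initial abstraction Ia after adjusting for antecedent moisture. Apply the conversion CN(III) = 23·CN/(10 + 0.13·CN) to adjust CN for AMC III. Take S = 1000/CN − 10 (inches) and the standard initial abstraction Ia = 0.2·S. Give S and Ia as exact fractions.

S = 200/69 in ≈ 2.899 in; Ia = 40/69 in ≈ 0.580 in

Wet (AMC III): CN(III) = 23·60/(10 + 0.13·60) = 1380/(89/5) = 6900/89 ≈ 77.528
S = 1000/(6900/89) − 10 = 200/69 in ≈ 2.899 in
Ia = 0.2S: 0.2·2.899 = 0.580 in (exactly 40/69)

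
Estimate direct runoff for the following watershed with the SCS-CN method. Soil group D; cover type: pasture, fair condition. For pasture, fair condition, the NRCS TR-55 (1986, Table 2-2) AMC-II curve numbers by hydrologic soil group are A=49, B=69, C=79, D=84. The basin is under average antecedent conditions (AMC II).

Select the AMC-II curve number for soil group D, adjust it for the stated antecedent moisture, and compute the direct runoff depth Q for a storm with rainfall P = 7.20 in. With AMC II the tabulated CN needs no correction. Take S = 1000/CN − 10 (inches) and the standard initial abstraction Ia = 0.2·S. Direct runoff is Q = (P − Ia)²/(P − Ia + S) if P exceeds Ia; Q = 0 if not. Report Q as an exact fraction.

NRCS table: pasture, fair condition, soil group D → CN(II) = 84
AMC II — tabulated CN = 84 applies directly.
S = 1000/84 − 10 = 40/21 in ≈ 1.905 in
Ia = 0.2·(40/21) = 8/21 in ≈ 0.381 in
Since P=7.200 > Ia=0.381: effective rainfall P−Ia = 716/105 in
Q = (716/105)²/((716/105) + 40/21) = (512656/11025)/(916/105) = 128164/24045 in ≈ 5.330 in

Q = 128164/24045 in ≈ 5.330 in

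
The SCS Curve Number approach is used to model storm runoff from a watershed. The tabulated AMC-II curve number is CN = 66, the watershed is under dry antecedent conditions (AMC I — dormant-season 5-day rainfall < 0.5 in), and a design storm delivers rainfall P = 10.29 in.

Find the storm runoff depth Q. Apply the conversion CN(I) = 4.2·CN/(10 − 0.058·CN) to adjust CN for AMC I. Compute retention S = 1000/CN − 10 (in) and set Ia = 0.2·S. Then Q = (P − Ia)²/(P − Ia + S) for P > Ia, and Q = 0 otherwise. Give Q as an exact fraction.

Adjust CN=66 to AMC I: 4.2·66/(10 − 0.058·66) → (1386/5) ÷ (1543/250) = 69300/1543 ≈ 44.913
S = 1000/(69300/1543) − 10 = 8500/693 in ≈ 12.266 in
Ia = 0.2·(8500/693) = 1700/693 in ≈ 2.453 in
Excess rainfall: 10.290 − 2.453 = 7.837 in; P > Ia so Q > 0
Runoff Q = (P−Ia)²/(P−Ia+S) = (7.837)²/(7.837+12.266) = 294954351409/96541622100 ≈ 3.055 in

Q = 294954351409/96541622100 in ≈ 3.055 in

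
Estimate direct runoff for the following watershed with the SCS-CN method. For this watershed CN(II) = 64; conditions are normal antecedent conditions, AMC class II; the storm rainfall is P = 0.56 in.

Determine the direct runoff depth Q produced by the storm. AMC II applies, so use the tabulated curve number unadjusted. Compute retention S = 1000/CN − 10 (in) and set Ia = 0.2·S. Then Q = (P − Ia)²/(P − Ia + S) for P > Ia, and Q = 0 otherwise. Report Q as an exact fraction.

Q = 0 in ≈ 0.000 in

Average conditions: CN = 64 (no AMC adjustment).
S = 1000/64 − 10 = 45/8 in ≈ 5.625 in
Ia = 0.2S: 0.2·5.625 = 1.125 in (exactly 9/8)
P = 0.560 ≤ Ia = 1.125 in: entire storm abstracted, Q = 0.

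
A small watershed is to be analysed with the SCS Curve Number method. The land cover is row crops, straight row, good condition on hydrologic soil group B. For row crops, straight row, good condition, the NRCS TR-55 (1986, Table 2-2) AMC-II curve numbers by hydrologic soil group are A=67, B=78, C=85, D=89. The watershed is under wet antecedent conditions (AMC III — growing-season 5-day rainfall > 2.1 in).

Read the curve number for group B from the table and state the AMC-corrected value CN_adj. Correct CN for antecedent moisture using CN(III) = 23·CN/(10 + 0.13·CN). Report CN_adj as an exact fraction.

CN_adj = 89700/1007 ≈ 89.076

NRCS table: row crops, straight row, good condition, soil group B → CN(II) = 78
Wet (AMC III): CN(III) = 23·78/(10 + 0.13·78) = 1794/(1007/50) = 89700/1007 ≈ 89.076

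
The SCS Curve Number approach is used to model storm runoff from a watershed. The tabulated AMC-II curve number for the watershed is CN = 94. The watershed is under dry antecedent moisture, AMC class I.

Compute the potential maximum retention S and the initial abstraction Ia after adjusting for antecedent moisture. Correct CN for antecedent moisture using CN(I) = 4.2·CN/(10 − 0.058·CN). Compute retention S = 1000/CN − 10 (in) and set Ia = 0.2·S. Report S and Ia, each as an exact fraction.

Adjust CN=94 to AMC I: 4.2·94/(10 − 0.058·94) → (1974/5) ÷ (1137/250) = 32900/379 ≈ 86.807
Max retention: S = 1000/(32900/379) − 10 = 500/329 in (≈ 1.520 in)
Initial abstraction Ia = S/5 = (500/329)/5 = 100/329 ≈ 0.304 in

S = 500/329 in ≈ 1.520 in; Ia = 100/329 in ≈ 0.304 in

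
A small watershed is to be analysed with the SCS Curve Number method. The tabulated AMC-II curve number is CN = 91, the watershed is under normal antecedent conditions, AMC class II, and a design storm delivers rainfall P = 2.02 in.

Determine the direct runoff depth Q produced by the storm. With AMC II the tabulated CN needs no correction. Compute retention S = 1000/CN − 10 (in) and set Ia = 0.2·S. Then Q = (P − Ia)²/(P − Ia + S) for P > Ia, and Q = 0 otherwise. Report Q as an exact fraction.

CN(II) = 91; AMC II needs no correction.
Retention S: 1000/CN − 10 with CN=91.000 → S = 90/91 ≈ 0.989 in
Ia = 0.2·(90/91) = 18/91 in ≈ 0.198 in
Since P=2.020 > Ia=0.198: effective rainfall P−Ia = 8291/4550 in
Q: (8291/4550)² ÷ (12791/4550) = 68740681/58199050 in (≈ 1.181 in)

Q = 68740681/58199050 in ≈ 1.181 in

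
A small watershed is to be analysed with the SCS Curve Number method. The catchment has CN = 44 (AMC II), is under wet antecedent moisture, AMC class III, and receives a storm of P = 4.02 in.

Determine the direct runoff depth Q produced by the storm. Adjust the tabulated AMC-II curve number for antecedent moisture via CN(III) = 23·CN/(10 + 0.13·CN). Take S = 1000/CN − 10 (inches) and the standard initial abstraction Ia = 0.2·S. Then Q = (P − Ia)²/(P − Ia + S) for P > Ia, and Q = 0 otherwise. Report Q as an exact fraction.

Adjust CN=44 to AMC III: 23·44/(10 + 0.13·44) → 1012 ÷ (393/25) = 25300/393 ≈ 64.377
S = 1000/(25300/393) − 10 = 1400/253 in ≈ 5.534 in
Ia = 0.2·(1400/253) = 280/253 in ≈ 1.107 in
Since P=4.020 > Ia=1.107: effective rainfall P−Ia = 36853/12650 in
Q: (36853/12650)² ÷ (106853/12650) = 1358143609/1351690450 in (≈ 1.005 in)

Q = 1358143609/1351690450 in ≈ 1.005 in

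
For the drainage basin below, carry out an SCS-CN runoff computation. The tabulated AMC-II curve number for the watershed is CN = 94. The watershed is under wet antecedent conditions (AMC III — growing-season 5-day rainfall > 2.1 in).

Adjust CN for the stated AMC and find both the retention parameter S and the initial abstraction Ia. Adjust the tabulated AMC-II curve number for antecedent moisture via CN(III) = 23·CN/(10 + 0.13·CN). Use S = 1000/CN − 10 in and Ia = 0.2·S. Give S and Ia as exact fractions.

CN(III) from CN(II)=94: (23·94)/(10 + 0.13·94) = 108100/1111 ≈ 97.300
Retention S: 1000/CN − 10 with CN=97.300 → S = 300/1081 ≈ 0.278 in
Ia = 0.2S: 0.2·0.278 = 0.056 in (exactly 60/1081)

S = 300/1081 in ≈ 0.278 in; Ia = 60/1081 in ≈ 0.056 in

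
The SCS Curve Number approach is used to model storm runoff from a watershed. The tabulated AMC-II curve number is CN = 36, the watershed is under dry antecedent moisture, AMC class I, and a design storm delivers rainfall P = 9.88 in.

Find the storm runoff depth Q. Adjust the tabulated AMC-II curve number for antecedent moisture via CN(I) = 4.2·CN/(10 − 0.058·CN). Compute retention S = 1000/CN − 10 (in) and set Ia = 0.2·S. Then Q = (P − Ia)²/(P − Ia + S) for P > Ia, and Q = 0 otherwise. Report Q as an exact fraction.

Dry (AMC I): CN(I) = 4.2·36/(10 − 0.058·36) = (756/5)/(989/125) = 18900/989 ≈ 19.110
S = 1000/(18900/989) − 10 = 8000/189 in ≈ 42.328 in
Ia = 0.2S: 0.2·42.328 = 8.466 in (exactly 1600/189)
Since P=9.880 > Ia=8.466: effective rainfall P−Ia = 6683/4725 in
Q = (6683/4725)²/((6683/4725) + 8000/189) = (44662489/22325625)/(206683/4725) = 44662489/976577175 in ≈ 0.046 in

Q = 44662489/976577175 in ≈ 0.046 in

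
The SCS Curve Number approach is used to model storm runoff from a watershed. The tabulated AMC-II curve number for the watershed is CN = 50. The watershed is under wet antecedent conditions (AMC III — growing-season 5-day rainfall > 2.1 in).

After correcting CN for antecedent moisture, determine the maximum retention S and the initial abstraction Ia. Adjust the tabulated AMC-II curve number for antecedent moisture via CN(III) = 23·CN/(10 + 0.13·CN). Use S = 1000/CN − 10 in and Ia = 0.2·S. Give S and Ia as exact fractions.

Wet (AMC III): CN(III) = 23·50/(10 + 0.13·50) = 1150/(33/2) = 2300/33 ≈ 69.697
S = 1000/(2300/33) − 10 = 100/23 in ≈ 4.348 in
Ia = 0.2·(100/23) = 20/23 in ≈ 0.870 in

S = 100/23 in ≈ 4.348 in; Ia = 20/23 in ≈ 0.870 in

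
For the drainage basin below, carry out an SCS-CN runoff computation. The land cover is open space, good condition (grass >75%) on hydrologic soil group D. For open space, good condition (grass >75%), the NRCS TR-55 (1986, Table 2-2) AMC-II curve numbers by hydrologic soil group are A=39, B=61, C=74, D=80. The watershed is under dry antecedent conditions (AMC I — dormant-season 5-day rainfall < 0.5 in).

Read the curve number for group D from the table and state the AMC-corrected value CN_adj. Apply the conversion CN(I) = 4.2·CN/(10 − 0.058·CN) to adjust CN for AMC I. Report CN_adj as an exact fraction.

NRCS table: open space, good condition (grass >75%), soil group D → CN(II) = 80
Dry (AMC I): CN(I) = 4.2·80/(10 − 0.058·80) = 336/(134/25) = 4200/67 ≈ 62.687

CN_adj = 4200/67 ≈ 62.687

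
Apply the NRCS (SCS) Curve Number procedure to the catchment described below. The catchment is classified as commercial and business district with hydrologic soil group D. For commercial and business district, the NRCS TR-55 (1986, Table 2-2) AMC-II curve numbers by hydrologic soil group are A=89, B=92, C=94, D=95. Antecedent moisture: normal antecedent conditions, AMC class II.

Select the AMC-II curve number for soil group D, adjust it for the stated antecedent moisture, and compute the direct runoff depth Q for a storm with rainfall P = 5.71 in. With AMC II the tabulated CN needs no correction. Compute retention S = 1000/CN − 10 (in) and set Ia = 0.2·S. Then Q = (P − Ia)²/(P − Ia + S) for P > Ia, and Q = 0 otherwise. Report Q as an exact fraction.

Q = 113401201/22133100 in ≈ 5.124 in

NRCS table: commercial and business district, soil group D → CN(II) = 95
CN(II) = 95; AMC II needs no correction.
S = 1000/95 − 10 = 10/19 in ≈ 0.526 in
Ia = 0.2S: 0.2·0.526 = 0.105 in (exactly 2/19)
Excess rainfall: 5.710 − 0.105 = 5.605 in; P > Ia so Q > 0
Q = (10649/1900)²/((10649/1900) + 10/19) = (113401201/3610000)/(11649/1900) = 113401201/22133100 in ≈ 5.124 in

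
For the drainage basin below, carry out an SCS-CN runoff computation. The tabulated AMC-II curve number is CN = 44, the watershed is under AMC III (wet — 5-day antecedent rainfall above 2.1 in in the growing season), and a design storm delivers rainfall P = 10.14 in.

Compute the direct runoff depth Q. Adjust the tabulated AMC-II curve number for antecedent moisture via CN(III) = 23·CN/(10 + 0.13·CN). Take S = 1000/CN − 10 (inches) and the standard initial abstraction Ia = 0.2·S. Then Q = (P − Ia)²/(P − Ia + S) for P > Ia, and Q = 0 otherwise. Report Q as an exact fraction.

Adjust CN=44 to AMC III: 23·44/(10 + 0.13·44) → 1012 ÷ (393/25) = 25300/393 ≈ 64.377
Retention S: 1000/CN − 10 with CN=64.377 → S = 1400/253 ≈ 5.534 in
Initial abstraction Ia = S/5 = (1400/253)/5 = 280/253 ≈ 1.107 in
Since P=10.140 > Ia=1.107: effective rainfall P−Ia = 114271/12650 in
Q: (114271/12650)² ÷ (184271/12650) = 13057861441/2331028150 in (≈ 5.602 in)

Q = 13057861441/2331028150 in ≈ 5.602 in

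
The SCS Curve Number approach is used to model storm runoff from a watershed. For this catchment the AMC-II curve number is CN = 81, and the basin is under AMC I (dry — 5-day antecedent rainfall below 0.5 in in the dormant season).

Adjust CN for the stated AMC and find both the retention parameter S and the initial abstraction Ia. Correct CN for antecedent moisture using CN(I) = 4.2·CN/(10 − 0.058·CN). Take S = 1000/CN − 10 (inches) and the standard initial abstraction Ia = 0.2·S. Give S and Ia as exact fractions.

CN(I) from CN(II)=81: (4.2·81)/(10 − 0.058·81) = 170100/2651 ≈ 64.164
Retention S: 1000/CN − 10 with CN=64.164 → S = 9500/1701 ≈ 5.585 in
Ia = 0.2·(9500/1701) = 1900/1701 in ≈ 1.117 in

S = 9500/1701 in ≈ 5.585 in; Ia = 1900/1701 in ≈ 1.117 in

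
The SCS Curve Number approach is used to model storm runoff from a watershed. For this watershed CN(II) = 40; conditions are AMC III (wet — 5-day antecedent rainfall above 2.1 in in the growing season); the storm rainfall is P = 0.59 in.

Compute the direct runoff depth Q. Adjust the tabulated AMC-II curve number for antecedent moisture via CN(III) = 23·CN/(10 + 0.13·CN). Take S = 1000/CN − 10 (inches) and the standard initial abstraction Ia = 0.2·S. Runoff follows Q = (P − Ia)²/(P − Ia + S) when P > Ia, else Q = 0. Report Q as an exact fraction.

Adjust CN=40 to AMC III: 23·40/(10 + 0.13·40) → 920 ÷ (76/5) = 1150/19 ≈ 60.526
Retention S: 1000/CN − 10 with CN=60.526 → S = 150/23 ≈ 6.522 in
Initial abstraction Ia = S/5 = (150/23)/5 = 30/23 ≈ 1.304 in
P = 0.590 ≤ Ia = 1.304 in: entire storm abstracted, Q = 0.

Q = 0 in ≈ 0.000 in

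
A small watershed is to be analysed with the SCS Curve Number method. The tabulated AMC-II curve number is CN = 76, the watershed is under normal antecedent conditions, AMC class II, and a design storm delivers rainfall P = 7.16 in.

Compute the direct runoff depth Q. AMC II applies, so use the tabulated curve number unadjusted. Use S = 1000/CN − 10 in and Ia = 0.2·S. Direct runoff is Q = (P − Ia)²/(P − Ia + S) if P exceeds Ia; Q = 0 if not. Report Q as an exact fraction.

AMC II — tabulated CN = 76 applies directly.
S = 1000/76 − 10 = 60/19 in ≈ 3.158 in
Ia = 0.2S: 0.2·3.158 = 0.632 in (exactly 12/19)
P − Ia = 7.160 − 0.632 = 3101/475 ≈ 6.528 in (> 0, runoff occurs)
Q: (3101/475)² ÷ (4601/475) = 9616201/2185475 in (≈ 4.400 in)

Q = 9616201/2185475 in ≈ 4.400 in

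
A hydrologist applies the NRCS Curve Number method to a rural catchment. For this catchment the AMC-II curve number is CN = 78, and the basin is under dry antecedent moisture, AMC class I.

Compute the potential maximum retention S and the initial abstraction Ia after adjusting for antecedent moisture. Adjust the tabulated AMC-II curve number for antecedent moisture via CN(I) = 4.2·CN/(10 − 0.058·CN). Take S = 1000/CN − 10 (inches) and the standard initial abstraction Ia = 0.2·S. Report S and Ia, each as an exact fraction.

S = 5500/819 in ≈ 6.716 in; Ia = 1100/819 in ≈ 1.343 in

CN(I) from CN(II)=78: (4.2·78)/(10 − 0.058·78) = 81900/1369 ≈ 59.825
Retention S: 1000/CN − 10 with CN=59.825 → S = 5500/819 ≈ 6.716 in
Ia = 0.2·(5500/819) = 1100/819 in ≈ 1.343 in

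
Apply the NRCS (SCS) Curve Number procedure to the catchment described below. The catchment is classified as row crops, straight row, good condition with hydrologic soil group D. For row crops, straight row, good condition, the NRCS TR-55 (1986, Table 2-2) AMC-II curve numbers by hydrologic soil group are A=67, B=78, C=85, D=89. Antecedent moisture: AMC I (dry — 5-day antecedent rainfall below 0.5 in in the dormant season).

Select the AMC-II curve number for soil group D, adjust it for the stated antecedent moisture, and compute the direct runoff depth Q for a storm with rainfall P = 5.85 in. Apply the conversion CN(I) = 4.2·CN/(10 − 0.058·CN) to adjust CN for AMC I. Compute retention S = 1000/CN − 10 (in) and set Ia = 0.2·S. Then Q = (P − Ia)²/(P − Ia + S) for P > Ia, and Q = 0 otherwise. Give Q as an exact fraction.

NRCS table: row crops, straight row, good condition, soil group D → CN(II) = 89
Adjust CN=89 to AMC I: 4.2·89/(10 − 0.058·89) → (1869/5) ÷ (2419/500) = 186900/2419 ≈ 77.263
Max retention: S = 1000/(186900/2419) − 10 = 5500/1869 in (≈ 2.943 in)
Ia = 0.2·(5500/1869) = 1100/1869 in ≈ 0.589 in
Excess rainfall: 5.850 − 0.589 = 5.261 in; P > Ia so Q > 0
Q: (196673/37380)² ÷ (306673/37380) = 38680268929/11463436740 in (≈ 3.374 in)

Q = 38680268929/11463436740 in ≈ 3.374 in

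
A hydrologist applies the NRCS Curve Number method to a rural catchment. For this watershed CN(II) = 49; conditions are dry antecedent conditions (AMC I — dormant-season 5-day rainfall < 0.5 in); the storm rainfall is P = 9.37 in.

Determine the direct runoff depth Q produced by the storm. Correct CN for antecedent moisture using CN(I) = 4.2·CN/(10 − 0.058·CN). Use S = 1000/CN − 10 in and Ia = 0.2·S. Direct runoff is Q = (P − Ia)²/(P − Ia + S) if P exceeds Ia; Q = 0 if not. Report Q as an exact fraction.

Q = 22919234881/34347711300 in ≈ 0.667 in

Adjust CN=49 to AMC I: 4.2·49/(10 − 0.058·49) → (1029/5) ÷ (3579/500) = 34300/1193 ≈ 28.751
Max retention: S = 1000/(34300/1193) − 10 = 8500/343 in (≈ 24.781 in)
Ia = 0.2S: 0.2·24.781 = 4.956 in (exactly 1700/343)
Since P=9.370 > Ia=4.956: effective rainfall P−Ia = 151391/34300 in
Runoff Q = (P−Ia)²/(P−Ia+S) = (4.414)²/(4.414+24.781) = 22919234881/34347711300 ≈ 0.667 in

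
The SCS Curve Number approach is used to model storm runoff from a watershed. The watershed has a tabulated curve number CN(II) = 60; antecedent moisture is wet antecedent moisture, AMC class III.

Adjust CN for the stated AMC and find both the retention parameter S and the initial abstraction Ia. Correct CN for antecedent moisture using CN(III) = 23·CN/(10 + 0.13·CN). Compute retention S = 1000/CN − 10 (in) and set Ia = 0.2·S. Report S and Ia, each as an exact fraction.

Wet (AMC III): CN(III) = 23·60/(10 + 0.13·60) = 1380/(89/5) = 6900/89 ≈ 77.528
Max retention: S = 1000/(6900/89) − 10 = 200/69 in (≈ 2.899 in)
Ia = 0.2S: 0.2·2.899 = 0.580 in (exactly 40/69)

S = 200/69 in ≈ 2.899 in; Ia = 40/69 in ≈ 0.580 in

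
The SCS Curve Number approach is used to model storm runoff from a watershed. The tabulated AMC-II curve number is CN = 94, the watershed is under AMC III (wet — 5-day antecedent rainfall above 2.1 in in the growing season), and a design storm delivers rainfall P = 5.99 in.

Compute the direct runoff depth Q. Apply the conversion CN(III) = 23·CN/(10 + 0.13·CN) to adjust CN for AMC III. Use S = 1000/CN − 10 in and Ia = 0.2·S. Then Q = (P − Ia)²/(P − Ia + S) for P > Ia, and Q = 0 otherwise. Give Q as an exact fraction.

Adjust CN=94 to AMC III: 23·94/(10 + 0.13·94) → 2162 ÷ (1111/50) = 108100/1111 ≈ 97.300
Max retention: S = 1000/(108100/1111) − 10 = 300/1081 in (≈ 0.278 in)
Ia = 0.2·(300/1081) = 60/1081 in ≈ 0.056 in
Since P=5.990 > Ia=0.056: effective rainfall P−Ia = 641519/108100 in
Q = (641519/108100)²/((641519/108100) + 300/1081) = (411546627361/11685610000)/(671519/108100) = 411546627361/72591203900 in ≈ 5.669 in

Q = 411546627361/72591203900 in ≈ 5.669 in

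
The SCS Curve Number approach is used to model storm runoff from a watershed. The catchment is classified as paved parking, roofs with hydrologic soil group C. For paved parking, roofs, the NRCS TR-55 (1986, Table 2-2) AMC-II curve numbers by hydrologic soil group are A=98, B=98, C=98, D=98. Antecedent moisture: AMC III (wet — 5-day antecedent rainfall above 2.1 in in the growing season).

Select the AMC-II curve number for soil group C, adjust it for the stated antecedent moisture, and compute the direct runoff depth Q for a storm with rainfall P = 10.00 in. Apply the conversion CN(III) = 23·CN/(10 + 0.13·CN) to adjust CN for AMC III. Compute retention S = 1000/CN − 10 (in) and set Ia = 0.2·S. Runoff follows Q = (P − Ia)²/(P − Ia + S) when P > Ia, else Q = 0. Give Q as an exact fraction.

Q = 2531250/255829 in ≈ 9.894 in

NRCS table: paved parking, roofs, soil group C → CN(II) = 98
CN(III) from CN(II)=98: (23·98)/(10 + 0.13·98) = 112700/1137 ≈ 99.120
Max retention: S = 1000/(112700/1137) − 10 = 100/1127 in (≈ 0.089 in)
Ia = 0.2S: 0.2·0.089 = 0.018 in (exactly 20/1127)
P − Ia = 10.000 − 0.018 = 11250/1127 ≈ 9.982 in (> 0, runoff occurs)
Q = (11250/1127)²/((11250/1127) + 100/1127) = (126562500/1270129)/(11350/1127) = 2531250/255829 in ≈ 9.894 in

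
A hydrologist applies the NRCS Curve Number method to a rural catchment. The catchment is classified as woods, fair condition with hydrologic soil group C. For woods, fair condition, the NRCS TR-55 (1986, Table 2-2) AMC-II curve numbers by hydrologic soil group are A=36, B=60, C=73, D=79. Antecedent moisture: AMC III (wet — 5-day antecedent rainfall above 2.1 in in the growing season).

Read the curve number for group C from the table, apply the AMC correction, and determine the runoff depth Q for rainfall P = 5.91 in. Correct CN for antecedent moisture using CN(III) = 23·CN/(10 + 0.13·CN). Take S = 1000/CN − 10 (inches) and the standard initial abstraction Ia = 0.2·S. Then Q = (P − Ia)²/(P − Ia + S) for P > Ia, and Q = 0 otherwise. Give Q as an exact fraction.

Q = 293462082507/67623907700 in ≈ 4.340 in

NRCS table: woods, fair condition, soil group C → CN(II) = 73
Adjust CN=73 to AMC III: 23·73/(10 + 0.13·73) → 1679 ÷ (1949/100) = 167900/1949 ≈ 86.147
S = 1000/(167900/1949) − 10 = 2700/1679 in ≈ 1.608 in
Ia = 0.2S: 0.2·1.608 = 0.322 in (exactly 540/1679)
Since P=5.910 > Ia=0.322: effective rainfall P−Ia = 938289/167900 in
Q = (938289/167900)²/((938289/167900) + 2700/1679) = (880386247521/28190410000)/(1208289/167900) = 293462082507/67623907700 in ≈ 4.340 in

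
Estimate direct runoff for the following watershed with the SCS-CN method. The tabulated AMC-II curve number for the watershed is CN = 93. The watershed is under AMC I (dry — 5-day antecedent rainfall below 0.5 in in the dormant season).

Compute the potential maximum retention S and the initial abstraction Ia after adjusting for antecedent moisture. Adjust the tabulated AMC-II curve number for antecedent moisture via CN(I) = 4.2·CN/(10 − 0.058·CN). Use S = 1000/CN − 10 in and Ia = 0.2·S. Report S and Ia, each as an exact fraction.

S = 500/279 in ≈ 1.792 in; Ia = 100/279 in ≈ 0.358 in

CN(I) from CN(II)=93: (4.2·93)/(10 − 0.058·93) = 27900/329 ≈ 84.802
Max retention: S = 1000/(27900/329) − 10 = 500/279 in (≈ 1.792 in)
Initial abstraction Ia = S/5 = (500/279)/5 = 100/279 ≈ 0.358 in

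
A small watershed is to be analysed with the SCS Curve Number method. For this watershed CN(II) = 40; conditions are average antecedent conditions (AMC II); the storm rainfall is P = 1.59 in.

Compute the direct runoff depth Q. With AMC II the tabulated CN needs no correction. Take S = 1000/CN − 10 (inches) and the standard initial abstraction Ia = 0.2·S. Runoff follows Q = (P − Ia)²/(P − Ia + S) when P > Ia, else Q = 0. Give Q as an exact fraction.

Q = 0 in ≈ 0.000 in

AMC II — tabulated CN = 40 applies directly.
Max retention: S = 1000/40 − 10 = 15 in (≈ 15.000 in)
Ia = 0.2·15 = 3 in ≈ 3.000 in
P = 1.590 ≤ Ia = 3.000 in: entire storm abstracted, Q = 0.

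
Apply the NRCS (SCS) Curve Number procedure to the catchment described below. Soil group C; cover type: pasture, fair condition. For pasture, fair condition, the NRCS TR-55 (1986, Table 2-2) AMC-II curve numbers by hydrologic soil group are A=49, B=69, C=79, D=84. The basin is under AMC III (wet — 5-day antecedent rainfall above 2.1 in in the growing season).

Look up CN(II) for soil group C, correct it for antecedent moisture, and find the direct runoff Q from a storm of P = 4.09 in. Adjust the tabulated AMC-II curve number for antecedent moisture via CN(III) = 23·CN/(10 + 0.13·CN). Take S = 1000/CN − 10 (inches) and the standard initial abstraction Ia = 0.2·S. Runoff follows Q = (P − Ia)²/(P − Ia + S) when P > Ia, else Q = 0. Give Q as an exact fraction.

Q = 491615529409/165556500100 in ≈ 2.969 in

NRCS table: pasture, fair condition, soil group C → CN(II) = 79
CN(III) from CN(II)=79: (23·79)/(10 + 0.13·79) = 181700/2027 ≈ 89.640
Max retention: S = 1000/(181700/2027) − 10 = 2100/1817 in (≈ 1.156 in)
Ia = 0.2·(2100/1817) = 420/1817 in ≈ 0.231 in
Since P=4.090 > Ia=0.231: effective rainfall P−Ia = 701153/181700 in
Runoff Q = (P−Ia)²/(P−Ia+S) = (3.859)²/(3.859+1.156) = 491615529409/165556500100 ≈ 2.969 in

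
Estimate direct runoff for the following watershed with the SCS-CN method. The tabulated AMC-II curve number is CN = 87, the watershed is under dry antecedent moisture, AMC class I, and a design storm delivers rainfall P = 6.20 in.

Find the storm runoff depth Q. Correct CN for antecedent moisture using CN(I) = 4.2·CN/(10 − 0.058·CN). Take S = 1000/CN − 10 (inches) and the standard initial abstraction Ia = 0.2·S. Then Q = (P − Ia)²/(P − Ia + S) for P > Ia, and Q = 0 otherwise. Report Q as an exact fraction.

Adjust CN=87 to AMC I: 4.2·87/(10 − 0.058·87) → (1827/5) ÷ (2477/500) = 182700/2477 ≈ 73.759
Retention S: 1000/CN − 10 with CN=73.759 → S = 6500/1827 ≈ 3.558 in
Ia = 0.2·(6500/1827) = 1300/1827 in ≈ 0.712 in
P − Ia = 6.200 − 0.712 = 50137/9135 ≈ 5.488 in (> 0, runoff occurs)
Runoff Q = (P−Ia)²/(P−Ia+S) = (5.488)²/(5.488+3.558) = 2513718769/754888995 ≈ 3.330 in

Q = 2513718769/754888995 in ≈ 3.330 in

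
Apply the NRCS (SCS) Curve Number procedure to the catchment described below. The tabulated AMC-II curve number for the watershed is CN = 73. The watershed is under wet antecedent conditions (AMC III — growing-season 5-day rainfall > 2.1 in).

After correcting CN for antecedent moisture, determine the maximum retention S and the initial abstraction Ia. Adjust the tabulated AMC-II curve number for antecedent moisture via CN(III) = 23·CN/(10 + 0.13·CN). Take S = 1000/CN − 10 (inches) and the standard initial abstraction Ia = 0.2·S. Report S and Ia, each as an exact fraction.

S = 2700/1679 in ≈ 1.608 in; Ia = 540/1679 in ≈ 0.322 in

Adjust CN=73 to AMC III: 23·73/(10 + 0.13·73) → 1679 ÷ (1949/100) = 167900/1949 ≈ 86.147
Retention S: 1000/CN − 10 with CN=86.147 → S = 2700/1679 ≈ 1.608 in
Initial abstraction Ia = S/5 = (2700/1679)/5 = 540/1679 ≈ 0.322 in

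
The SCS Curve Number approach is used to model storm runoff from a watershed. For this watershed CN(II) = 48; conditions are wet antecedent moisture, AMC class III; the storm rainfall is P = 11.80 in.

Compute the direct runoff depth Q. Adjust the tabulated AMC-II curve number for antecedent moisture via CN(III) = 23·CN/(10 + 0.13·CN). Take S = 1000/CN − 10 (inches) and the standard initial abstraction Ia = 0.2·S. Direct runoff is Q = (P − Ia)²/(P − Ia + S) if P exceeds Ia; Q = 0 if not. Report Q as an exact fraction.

Wet (AMC III): CN(III) = 23·48/(10 + 0.13·48) = 1104/(406/25) = 13800/203 ≈ 67.980
Retention S: 1000/CN − 10 with CN=67.980 → S = 325/69 ≈ 4.710 in
Initial abstraction Ia = S/5 = (325/69)/5 = 65/69 ≈ 0.942 in
Since P=11.800 > Ia=0.942: effective rainfall P−Ia = 3746/345 in
Q: (3746/345)² ÷ (5371/345) = 14032516/1852995 in (≈ 7.573 in)

Q = 14032516/1852995 in ≈ 7.573 in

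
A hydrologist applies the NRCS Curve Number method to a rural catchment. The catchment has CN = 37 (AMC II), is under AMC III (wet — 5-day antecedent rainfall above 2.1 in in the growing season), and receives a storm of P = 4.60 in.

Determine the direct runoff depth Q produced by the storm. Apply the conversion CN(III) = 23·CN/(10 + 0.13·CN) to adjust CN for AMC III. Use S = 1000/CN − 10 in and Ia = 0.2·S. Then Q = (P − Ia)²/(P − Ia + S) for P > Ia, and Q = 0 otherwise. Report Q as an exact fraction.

Q = 176172529/190509115 in ≈ 0.925 in

CN(III) from CN(II)=37: (23·37)/(10 + 0.13·37) = 85100/1481 ≈ 57.461
Max retention: S = 1000/(85100/1481) − 10 = 6300/851 in (≈ 7.403 in)
Ia = 0.2·(6300/851) = 1260/851 in ≈ 1.481 in
Excess rainfall: 4.600 − 1.481 = 3.119 in; P > Ia so Q > 0
Runoff Q = (P−Ia)²/(P−Ia+S) = (3.119)²/(3.119+7.403) = 176172529/190509115 ≈ 0.925 in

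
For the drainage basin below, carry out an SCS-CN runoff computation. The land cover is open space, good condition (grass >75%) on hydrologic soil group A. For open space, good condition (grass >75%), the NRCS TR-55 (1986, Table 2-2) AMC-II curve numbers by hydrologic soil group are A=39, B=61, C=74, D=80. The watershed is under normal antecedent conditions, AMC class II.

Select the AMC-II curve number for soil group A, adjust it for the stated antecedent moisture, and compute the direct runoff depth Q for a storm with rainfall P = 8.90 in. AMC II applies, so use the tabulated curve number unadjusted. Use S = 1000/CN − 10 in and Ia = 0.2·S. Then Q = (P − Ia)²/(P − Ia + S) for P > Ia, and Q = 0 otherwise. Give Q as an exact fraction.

NRCS table: open space, good condition (grass >75%), soil group A → CN(II) = 39
AMC II — tabulated CN = 39 applies directly.
Max retention: S = 1000/39 − 10 = 610/39 in (≈ 15.641 in)
Ia = 0.2·(610/39) = 122/39 in ≈ 3.128 in
Excess rainfall: 8.900 − 3.128 = 5.772 in; P > Ia so Q > 0
Q = (2251/390)²/((2251/390) + 610/39) = (5067001/152100)/(8351/390) = 5067001/3256890 in ≈ 1.556 in

Q = 5067001/3256890 in ≈ 1.556 in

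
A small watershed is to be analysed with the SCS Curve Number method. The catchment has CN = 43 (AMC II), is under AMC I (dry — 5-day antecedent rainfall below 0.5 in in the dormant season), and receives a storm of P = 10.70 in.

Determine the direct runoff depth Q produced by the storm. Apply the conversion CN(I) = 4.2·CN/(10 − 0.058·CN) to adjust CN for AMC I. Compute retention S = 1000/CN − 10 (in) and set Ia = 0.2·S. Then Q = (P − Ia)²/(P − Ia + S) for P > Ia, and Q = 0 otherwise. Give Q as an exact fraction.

Q = 174424849/325703070 in ≈ 0.536 in

Dry (AMC I): CN(I) = 4.2·43/(10 − 0.058·43) = (903/5)/(3753/500) = 30100/1251 ≈ 24.061
Retention S: 1000/CN − 10 with CN=24.061 → S = 9500/301 ≈ 31.561 in
Ia = 0.2·(9500/301) = 1900/301 in ≈ 6.312 in
Excess rainfall: 10.700 − 6.312 = 4.388 in; P > Ia so Q > 0
Q: (13207/3010)² ÷ (108207/3010) = 174424849/325703070 in (≈ 0.536 in)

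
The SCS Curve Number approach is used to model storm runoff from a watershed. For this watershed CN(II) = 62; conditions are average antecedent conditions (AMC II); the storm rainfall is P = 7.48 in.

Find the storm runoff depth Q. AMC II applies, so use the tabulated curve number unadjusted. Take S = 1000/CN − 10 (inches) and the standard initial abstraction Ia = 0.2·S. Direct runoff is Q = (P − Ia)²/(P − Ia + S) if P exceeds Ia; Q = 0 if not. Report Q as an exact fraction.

CN(II) = 62; AMC II needs no correction.
Retention S: 1000/CN − 10 with CN=62.000 → S = 190/31 ≈ 6.129 in
Ia = 0.2S: 0.2·6.129 = 1.226 in (exactly 38/31)
Since P=7.480 > Ia=1.226: effective rainfall P−Ia = 4847/775 in
Q = (4847/775)²/((4847/775) + 190/31) = (23493409/600625)/(9597/775) = 23493409/7437675 in ≈ 3.159 in

Q = 23493409/7437675 in ≈ 3.159 in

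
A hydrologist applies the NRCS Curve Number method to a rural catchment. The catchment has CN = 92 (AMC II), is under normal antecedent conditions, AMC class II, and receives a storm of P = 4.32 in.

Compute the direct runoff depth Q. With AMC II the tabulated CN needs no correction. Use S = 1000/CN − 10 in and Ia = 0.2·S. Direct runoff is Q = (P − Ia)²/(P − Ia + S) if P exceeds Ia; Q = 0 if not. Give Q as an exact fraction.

Average conditions: CN = 92 (no AMC adjustment).
Retention S: 1000/CN − 10 with CN=92.000 → S = 20/23 ≈ 0.870 in
Initial abstraction Ia = S/5 = (20/23)/5 = 4/23 ≈ 0.174 in
P − Ia = 4.320 − 0.174 = 2384/575 ≈ 4.146 in (> 0, runoff occurs)
Q = (2384/575)²/((2384/575) + 20/23) = (5683456/330625)/(2884/575) = 1420864/414575 in ≈ 3.427 in

Q = 1420864/414575 in ≈ 3.427 in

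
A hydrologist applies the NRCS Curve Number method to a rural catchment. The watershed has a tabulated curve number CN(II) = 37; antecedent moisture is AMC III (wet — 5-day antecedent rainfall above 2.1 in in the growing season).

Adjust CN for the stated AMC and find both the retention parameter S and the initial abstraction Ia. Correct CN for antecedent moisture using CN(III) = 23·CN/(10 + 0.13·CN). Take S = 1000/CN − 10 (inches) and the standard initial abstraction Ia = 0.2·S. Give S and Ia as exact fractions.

S = 6300/851 in ≈ 7.403 in; Ia = 1260/851 in ≈ 1.481 in

Wet (AMC III): CN(III) = 23·37/(10 + 0.13·37) = 851/(1481/100) = 85100/1481 ≈ 57.461
S = 1000/(85100/1481) − 10 = 6300/851 in ≈ 7.403 in
Ia = 0.2·(6300/851) = 1260/851 in ≈ 1.481 in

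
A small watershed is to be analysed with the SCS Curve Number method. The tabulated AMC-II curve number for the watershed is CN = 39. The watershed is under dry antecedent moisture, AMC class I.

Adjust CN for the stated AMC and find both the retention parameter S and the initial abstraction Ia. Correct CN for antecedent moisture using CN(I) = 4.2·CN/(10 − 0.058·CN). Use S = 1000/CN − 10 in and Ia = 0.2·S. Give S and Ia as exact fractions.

S = 30500/819 in ≈ 37.241 in; Ia = 6100/819 in ≈ 7.448 in

Dry (AMC I): CN(I) = 4.2·39/(10 − 0.058·39) = (819/5)/(3869/500) = 81900/3869 ≈ 21.168
Max retention: S = 1000/(81900/3869) − 10 = 30500/819 in (≈ 37.241 in)
Ia = 0.2·(30500/819) = 6100/819 in ≈ 7.448 in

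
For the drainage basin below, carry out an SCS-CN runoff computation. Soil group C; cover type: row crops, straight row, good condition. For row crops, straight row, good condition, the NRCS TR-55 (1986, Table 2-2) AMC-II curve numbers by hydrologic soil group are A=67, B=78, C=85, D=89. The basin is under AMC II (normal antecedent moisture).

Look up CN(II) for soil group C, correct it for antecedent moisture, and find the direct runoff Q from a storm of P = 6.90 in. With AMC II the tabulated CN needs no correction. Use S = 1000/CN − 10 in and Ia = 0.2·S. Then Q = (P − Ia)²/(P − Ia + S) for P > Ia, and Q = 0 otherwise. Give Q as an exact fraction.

Q = 137641/26690 in ≈ 5.157 in

NRCS table: row crops, straight row, good condition, soil group C → CN(II) = 85
AMC II — tabulated CN = 85 applies directly.
Max retention: S = 1000/85 − 10 = 30/17 in (≈ 1.765 in)
Ia = 0.2S: 0.2·1.765 = 0.353 in (exactly 6/17)
Since P=6.900 > Ia=0.353: effective rainfall P−Ia = 1113/170 in
Q: (1113/170)² ÷ (1413/170) = 137641/26690 in (≈ 5.157 in)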